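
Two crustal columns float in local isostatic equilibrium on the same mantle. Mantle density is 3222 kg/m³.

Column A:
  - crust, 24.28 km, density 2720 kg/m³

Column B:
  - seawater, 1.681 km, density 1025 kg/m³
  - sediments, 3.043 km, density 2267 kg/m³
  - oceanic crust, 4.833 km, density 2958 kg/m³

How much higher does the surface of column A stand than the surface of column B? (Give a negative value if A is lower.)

For any compensation level in the mantle, the mantle terms cancel and isostasy reduces to e = (Σt_A − Σt_B) − (Σ(ρt)_A − Σ(ρt)_B) / ρ_m.
Σt_A = 24.28 km; Σt_B = 9.557 km; Σ(ρt)_A = 66041.6; Σ(ρt)_B = 22917.52 (in km·kg/m³).
e = (24.28 − 9.557) − (66041.6 − 22917.52) / 3222 = 1.34 km.

1.34 km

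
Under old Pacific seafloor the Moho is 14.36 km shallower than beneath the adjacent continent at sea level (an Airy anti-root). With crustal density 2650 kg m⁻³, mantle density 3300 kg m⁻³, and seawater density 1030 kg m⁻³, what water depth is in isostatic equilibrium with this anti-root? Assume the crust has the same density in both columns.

5.76 km

Replacing a thickness d of crust by seawater at the top must be balanced by replacing crust with mantle at the base: d (ρ_c − ρ_w) = a (ρ_m − ρ_c).
d = a (ρ_m − ρ_c)/(ρ_c − ρ_w) = 14.36 km × 650/1620 = 5.76 km.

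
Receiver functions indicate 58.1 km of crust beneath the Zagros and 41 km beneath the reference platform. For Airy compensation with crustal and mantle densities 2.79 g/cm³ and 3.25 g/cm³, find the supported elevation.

2.42 km

Excess crust Δ = 58.1 km − 41 km = 17.1 km, split between elevation h and root r with h + r = Δ.
Airy balance ρ_c h = (ρ_m − ρ_c) r gives r = h ρ_c/(ρ_m − ρ_c), so h (1 + ρ_c/(ρ_m − ρ_c)) = Δ, i.e. h = Δ (ρ_m − ρ_c)/ρ_m.
h = 17.1 km × 0.46/3.25 = 2.42 km.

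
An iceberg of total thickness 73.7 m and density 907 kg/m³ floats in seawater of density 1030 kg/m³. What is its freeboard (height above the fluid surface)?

Floating equilibrium: submerged depth d = t ρ_obj/ρ_fluid = 73.7 m × 907/1030 = 64.9 m.
Freeboard = t − d = 73.7 m − 64.9 m = 8.8 m.

8.8 m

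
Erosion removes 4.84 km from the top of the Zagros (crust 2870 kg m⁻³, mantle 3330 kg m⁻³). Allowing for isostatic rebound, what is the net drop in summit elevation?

Rebound u = e ρ_c/ρ_m = 4.84 km × 2870/3330 = 4.171 km.
Net surface drop = e − u = 4.84 km − 4.171 km = e (ρ_m − ρ_c)/ρ_m = 0.669 km.

0.669 km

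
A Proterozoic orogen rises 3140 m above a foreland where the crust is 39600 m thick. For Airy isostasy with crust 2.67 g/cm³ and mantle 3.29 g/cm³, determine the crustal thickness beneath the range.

Root depth r = h ρ_c / (ρ_m − ρ_c) = 3140 m × 2.67 / 0.62 = 13520 m.
Total thickness = T + h + r = 39600 m + 3140 m + 13520 m = 56300 m.

56300 m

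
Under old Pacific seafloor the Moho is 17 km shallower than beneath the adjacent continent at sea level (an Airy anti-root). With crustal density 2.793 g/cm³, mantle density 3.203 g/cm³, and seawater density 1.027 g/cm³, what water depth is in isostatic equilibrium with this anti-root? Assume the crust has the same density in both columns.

Replacing a thickness d of crust by seawater at the top must be balanced by replacing crust with mantle at the base: d (ρ_c − ρ_w) = a (ρ_m − ρ_c).
d = a (ρ_m − ρ_c)/(ρ_c − ρ_w) = 17 km × 0.41/1.766 = 3.95 km.

3.95 km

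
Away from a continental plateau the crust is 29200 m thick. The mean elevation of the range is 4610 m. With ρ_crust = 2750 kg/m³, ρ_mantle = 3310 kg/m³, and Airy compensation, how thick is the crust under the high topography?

Root depth r = h ρ_c / (ρ_m − ρ_c) = 4610 m × 2750 / 560 = 22640 m.
Total thickness = T + h + r = 29200 m + 4610 m + 22640 m = 56400 m.

56400 m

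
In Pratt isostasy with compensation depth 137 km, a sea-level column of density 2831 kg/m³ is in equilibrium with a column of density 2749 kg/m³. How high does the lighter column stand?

4.09 km

ρ_ref D = ρ (D + h) → h = D (ρ_ref − ρ)/ρ.
h = 137 km × (2831 − 2749)/2749 = 4.09 km.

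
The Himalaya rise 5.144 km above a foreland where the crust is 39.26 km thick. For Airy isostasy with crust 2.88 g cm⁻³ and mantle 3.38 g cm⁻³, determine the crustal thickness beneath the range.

74 km

Root depth r = h ρ_c / (ρ_m − ρ_c) = 5.144 km × 2.88 / 0.5 = 29.63 km.
Total thickness = T + h + r = 39.26 km + 5.144 km + 29.63 km = 74 km.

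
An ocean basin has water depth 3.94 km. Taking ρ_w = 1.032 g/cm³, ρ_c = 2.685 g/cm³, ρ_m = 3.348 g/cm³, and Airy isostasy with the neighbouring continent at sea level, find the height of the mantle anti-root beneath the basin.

9.82 km

Isostatic balance requires: replacing crust with seawater at the top is compensated by replacing crust with mantle at the base: d (ρ_c − ρ_w) = a (ρ_m − ρ_c).
a = d (ρ_c − ρ_w)/(ρ_m − ρ_c) = 3.94 km × 1.653/0.663 = 9.82 km.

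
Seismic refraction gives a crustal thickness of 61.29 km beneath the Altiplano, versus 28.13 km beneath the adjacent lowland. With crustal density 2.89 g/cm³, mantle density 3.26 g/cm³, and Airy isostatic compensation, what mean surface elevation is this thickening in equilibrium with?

3.76 km

Excess crust Δ = 61.29 km − 28.13 km = 33.16 km, split between elevation h and root r with h + r = Δ.
Airy balance ρ_c h = (ρ_m − ρ_c) r gives r = h ρ_c/(ρ_m − ρ_c), so h (1 + ρ_c/(ρ_m − ρ_c)) = Δ, i.e. h = Δ (ρ_m − ρ_c)/ρ_m.
h = 33.16 km × 0.37/3.26 = 3.76 km.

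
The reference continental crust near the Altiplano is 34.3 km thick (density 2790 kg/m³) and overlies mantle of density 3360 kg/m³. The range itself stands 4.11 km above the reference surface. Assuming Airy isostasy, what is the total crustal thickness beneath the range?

Root depth r = h ρ_c / (ρ_m − ρ_c) = 4.11 km × 2790 / 570 = 20.12 km.
Total thickness = T + h + r = 34.3 km + 4.11 km + 20.12 km = 58.5 km.

58.5 km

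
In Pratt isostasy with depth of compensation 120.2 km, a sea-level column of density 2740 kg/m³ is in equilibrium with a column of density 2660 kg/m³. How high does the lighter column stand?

ρ_ref D = ρ (D + h) → h = D (ρ_ref − ρ)/ρ.
h = 120.2 km × (2740 − 2660)/2660 = 3.62 km.

3.62 km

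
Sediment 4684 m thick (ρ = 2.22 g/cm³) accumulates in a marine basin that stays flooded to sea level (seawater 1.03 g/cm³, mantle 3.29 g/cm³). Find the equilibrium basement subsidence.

2470 m

Submarine loading: the sediment displaces seawater, and the subsidence is in turn flooded, so s (ρ_m − ρ_w) = t (ρ_sed − ρ_w).
s = 4684 m × (2.22 − 1.03) / (3.29 − 1.03) = 2470 m.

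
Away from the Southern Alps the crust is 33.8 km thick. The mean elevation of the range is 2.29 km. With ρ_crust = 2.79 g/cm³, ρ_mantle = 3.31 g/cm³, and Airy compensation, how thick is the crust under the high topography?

48.4 km

Root depth r = h ρ_c / (ρ_m − ρ_c) = 2.29 km × 2.79 / 0.52 = 12.29 km.
Total thickness = T + h + r = 33.8 km + 2.29 km + 12.29 km = 48.4 km.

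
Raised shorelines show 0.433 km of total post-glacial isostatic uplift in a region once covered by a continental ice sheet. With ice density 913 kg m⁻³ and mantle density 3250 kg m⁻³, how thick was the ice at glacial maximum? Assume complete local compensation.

u = t ρ_ice/ρ_m → t = u ρ_m/ρ_ice = 0.433 km × 3250/913 = 1.54 km.

1.54 km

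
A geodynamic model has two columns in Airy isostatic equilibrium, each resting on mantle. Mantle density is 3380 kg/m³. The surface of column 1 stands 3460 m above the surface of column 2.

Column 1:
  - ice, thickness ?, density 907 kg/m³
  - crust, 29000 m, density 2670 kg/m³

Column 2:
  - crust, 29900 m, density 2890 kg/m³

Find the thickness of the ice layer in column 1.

Take the compensation level at the base of the deeper column (depth z_c below the surface of column 1) and equate Σ ρ_i t_i down to z_c; mantle fills any gap and the z_c terms cancel.
Column 1: x×907 + 29000×2670 + (z_c − 29000 − x)×3380
Column 2: 3460×0 + 29900×2890 + (z_c − 3460 − 29900)×3380
The z_c×3380 term appears on both sides and cancels. Collect the known terms of each column as K = Σ(ρt)_known − 3380 × (depth of known layers): K_1 = 77430000 − 3380×29000 = −20590000; K_2 = 86411000 − 3380×(3460 + 29900) = −26345800.
Balance: K_1 − x×(3380 − 907) = K_2, so x = (K_1 − K_2)/(3380 − 907) = 5755800/2473 = 2330 m.

2330 m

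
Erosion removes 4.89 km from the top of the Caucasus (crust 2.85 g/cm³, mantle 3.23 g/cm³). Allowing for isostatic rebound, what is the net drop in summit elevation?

0.575 km

Rebound u = e ρ_c/ρ_m = 4.89 km × 2.85/3.23 = 4.315 km.
Net surface drop = e − u = 4.89 km − 4.315 km = e (ρ_m − ρ_c)/ρ_m = 0.575 km.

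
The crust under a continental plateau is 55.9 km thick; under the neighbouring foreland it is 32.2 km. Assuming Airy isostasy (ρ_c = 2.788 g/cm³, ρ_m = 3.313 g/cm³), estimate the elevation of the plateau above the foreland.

3.76 km

Excess crust Δ = 55.9 km − 32.2 km = 23.7 km, split between elevation h and root r with h + r = Δ.
Airy balance ρ_c h = (ρ_m − ρ_c) r gives r = h ρ_c/(ρ_m − ρ_c), so h (1 + ρ_c/(ρ_m − ρ_c)) = Δ, i.e. h = Δ (ρ_m − ρ_c)/ρ_m.
h = 23.7 km × 0.525/3.313 = 3.76 km.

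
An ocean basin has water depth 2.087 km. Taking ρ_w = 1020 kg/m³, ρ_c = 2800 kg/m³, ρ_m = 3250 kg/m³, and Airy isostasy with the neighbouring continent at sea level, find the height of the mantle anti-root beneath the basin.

8.26 km

For local isostatic compensation: replacing crust with seawater at the top is compensated by replacing crust with mantle at the base: d (ρ_c − ρ_w) = a (ρ_m − ρ_c).
a = d (ρ_c − ρ_w)/(ρ_m − ρ_c) = 2.087 km × 1780/450 = 8.26 km.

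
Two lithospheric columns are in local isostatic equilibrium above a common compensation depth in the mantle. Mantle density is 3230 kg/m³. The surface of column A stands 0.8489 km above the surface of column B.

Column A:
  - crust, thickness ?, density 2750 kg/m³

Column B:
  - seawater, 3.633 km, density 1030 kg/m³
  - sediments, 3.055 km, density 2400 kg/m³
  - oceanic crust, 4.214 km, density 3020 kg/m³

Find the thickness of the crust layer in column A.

Take the compensation level at the base of the deeper column (depth z_c below the surface of column A) and equate Σ ρ_i t_i down to z_c; mantle fills any gap and the z_c terms cancel.
Column A: x×2750 + (z_c − 0 − x)×3230
Column B: 0.8489×0 + 3.633×1030 + 3.055×2400 + 4.214×3020 + (z_c − 0.8489 − 10.902)×3230
The z_c×3230 term appears on both sides and cancels. Collect the known terms of each column as K = Σ(ρt)_known − 3230 × (depth of known layers): K_A = 0 − 3230×0 = 0; K_B = 23800.27 − 3230×(0.8489 + 10.902) = −14155.137.
Balance: K_A − x×(3230 − 2750) = K_B, so x = (K_A − K_B)/(3230 − 2750) = 14155.1/480 = 29.5 km.

29.5 km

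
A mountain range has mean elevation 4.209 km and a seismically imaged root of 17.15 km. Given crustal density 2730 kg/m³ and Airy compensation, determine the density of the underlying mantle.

3400 kg/m³

Airy balance: ρ_c h = (ρ_m − ρ_c) r → ρ_m = ρ_c (1 + h/r).
ρ_m = 2730 × (1 + 4.209 km/17.15 km) = 3400 kg/m³.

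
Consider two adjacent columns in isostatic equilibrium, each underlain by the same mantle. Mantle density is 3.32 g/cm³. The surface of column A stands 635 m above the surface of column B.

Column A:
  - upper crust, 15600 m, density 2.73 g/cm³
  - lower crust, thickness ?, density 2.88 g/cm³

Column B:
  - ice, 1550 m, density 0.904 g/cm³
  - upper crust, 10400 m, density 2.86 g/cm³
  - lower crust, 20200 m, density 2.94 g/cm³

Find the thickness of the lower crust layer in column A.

20700 m

Take the compensation level at the base of the deeper column (depth z_c below the surface of column A) and equate Σ ρ_i t_i down to z_c; mantle fills any gap and the z_c terms cancel.
Column A: 15600×2.73 + x×2.88 + (z_c − 15600 − x)×3.32
Column B: 635×0 + 1550×0.904 + 10400×2.86 + 20200×2.94 + (z_c − 635 − 32150)×3.32
The z_c×3.32 term appears on both sides and cancels. Collect the known terms of each column as K = Σ(ρt)_known − 3.32 × (depth of known layers): K_A = 42588 − 3.32×15600 = −9204; K_B = 90533.2 − 3.32×(635 + 32150) = −18313.
Balance: K_A − x×(3.32 − 2.88) = K_B, so x = (K_A − K_B)/(3.32 − 2.88) = 9109/0.44 = 20700 m.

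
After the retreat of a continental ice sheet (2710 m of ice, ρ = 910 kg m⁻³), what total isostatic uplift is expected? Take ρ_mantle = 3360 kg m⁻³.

Removing the load lets mantle flow back in; uplift u satisfies ρ_ice t = ρ_m u.
u = t ρ_ice/ρ_m = 2710 m × 910/3360 = 734 m.

734 m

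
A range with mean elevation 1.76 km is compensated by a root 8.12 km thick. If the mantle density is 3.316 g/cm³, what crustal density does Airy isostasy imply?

2.73 g/cm³

ρ_c h = (ρ_m − ρ_c) r → ρ_c (h + r) = ρ_m r → ρ_c = ρ_m r / (h + r).
ρ_c = 3.316 × 8.12 km / (1.76 km + 8.12 km) = 2.73 g/cm³.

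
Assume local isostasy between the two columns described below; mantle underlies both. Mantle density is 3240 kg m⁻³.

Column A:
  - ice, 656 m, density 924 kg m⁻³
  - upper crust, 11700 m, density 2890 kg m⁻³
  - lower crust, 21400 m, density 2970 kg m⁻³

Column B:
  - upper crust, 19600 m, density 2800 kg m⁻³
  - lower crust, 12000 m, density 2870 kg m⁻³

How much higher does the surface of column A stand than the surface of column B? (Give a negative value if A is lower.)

−516 m

For any compensation level in the mantle, the mantle terms cancel and isostasy reduces to e = (Σt_A − Σt_B) − (Σ(ρt)_A − Σ(ρt)_B) / ρ_m.
Σt_A = 33756 m; Σt_B = 31600 m; Σ(ρt)_A = 97977144; Σ(ρt)_B = 89320000 (in m·kg m⁻³).
e = (33756 − 31600) − (97977144 − 89320000) / 3240 = −516 m.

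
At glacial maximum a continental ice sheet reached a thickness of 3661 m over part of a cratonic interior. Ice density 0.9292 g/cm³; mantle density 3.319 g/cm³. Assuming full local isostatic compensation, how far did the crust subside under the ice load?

1020 m

Balancing pressure at the compensation depth: the ice load ρ_ice t is balanced by mantle displaced below, ρ_m s.
s = t ρ_ice / ρ_m = 3661 m × 0.9292/3.319 = 1020 m.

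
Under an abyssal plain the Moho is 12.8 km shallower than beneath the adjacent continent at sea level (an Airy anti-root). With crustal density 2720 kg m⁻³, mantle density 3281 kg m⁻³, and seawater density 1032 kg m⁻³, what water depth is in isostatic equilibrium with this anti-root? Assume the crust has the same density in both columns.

Replacing a thickness d of crust by seawater at the top must be balanced by replacing crust with mantle at the base: d (ρ_c − ρ_w) = a (ρ_m − ρ_c).
d = a (ρ_m − ρ_c)/(ρ_c − ρ_w) = 12.8 km × 561/1688 = 4.25 km.

4.25 km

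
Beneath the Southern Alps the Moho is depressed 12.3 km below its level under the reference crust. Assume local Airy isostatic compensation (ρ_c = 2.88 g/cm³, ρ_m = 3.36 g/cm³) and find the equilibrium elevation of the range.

For local isostatic compensation: ρ_c h = (ρ_m − ρ_c) r.
h = r (ρ_m − ρ_c) / ρ_c = 12.3 km × (3.36 − 2.88) / 2.88 = 2.05 km.

2.05 km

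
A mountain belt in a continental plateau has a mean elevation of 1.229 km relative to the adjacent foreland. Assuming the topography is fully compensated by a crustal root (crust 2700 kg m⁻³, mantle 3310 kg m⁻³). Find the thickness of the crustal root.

Equating mass per unit area of the two columns: the weight of the topography is balanced by the buoyancy of the root, ρ_c h = (ρ_m − ρ_c) r.
r = h · ρ_c / (ρ_m − ρ_c) = 1.229 km × 2700 / (3310 − 2700) = 5.44 km.

5.44 km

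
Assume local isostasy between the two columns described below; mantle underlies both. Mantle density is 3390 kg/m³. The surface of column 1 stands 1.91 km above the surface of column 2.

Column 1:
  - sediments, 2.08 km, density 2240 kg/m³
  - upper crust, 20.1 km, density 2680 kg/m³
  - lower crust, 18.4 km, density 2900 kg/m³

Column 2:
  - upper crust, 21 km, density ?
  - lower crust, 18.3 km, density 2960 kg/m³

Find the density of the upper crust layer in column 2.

Take the compensation level at the base of the deeper column (depth z_c below the surface of column 1) and equate Σ ρ_i t_i down to z_c; mantle fills any gap and the z_c terms cancel.
Column 1: 2.08×2240 + 20.1×2680 + 18.4×2900 + (z_c − 40.58)×3390
Column 2: 1.91×0 + 21×ρ + 18.3×2960 + (z_c − 1.91 − 39.3)×3390
The z_c×3390 term appears on both sides and cancels. Collect the known terms of each column as K = Σ(ρt)_known − 3390 × (depth of known layers): K_1 = 111887.2 − 3390×40.58 = −25679; K_2 = 54168 − 3390×(1.91 + 39.3) = −85533.9.
Balance: K_1 = K_2 + 21×ρ, so ρ = (K_1 − K_2)/21 = 59854.9/21 = 2850 kg/m³.

2850 kg/m³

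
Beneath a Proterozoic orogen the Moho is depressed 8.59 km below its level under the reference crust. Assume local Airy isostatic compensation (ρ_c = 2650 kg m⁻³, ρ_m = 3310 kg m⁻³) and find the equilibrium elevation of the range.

Isostatic balance requires: ρ_c h = (ρ_m − ρ_c) r.
h = r (ρ_m − ρ_c) / ρ_c = 8.59 km × (3310 − 2650) / 2650 = 2.14 km.

2.14 km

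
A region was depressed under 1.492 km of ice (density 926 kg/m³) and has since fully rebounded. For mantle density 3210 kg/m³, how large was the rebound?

Removing the load lets mantle flow back in; uplift u satisfies ρ_ice t = ρ_m u.
u = t ρ_ice/ρ_m = 1.492 km × 926/3210 = 0.43 km.

0.43 km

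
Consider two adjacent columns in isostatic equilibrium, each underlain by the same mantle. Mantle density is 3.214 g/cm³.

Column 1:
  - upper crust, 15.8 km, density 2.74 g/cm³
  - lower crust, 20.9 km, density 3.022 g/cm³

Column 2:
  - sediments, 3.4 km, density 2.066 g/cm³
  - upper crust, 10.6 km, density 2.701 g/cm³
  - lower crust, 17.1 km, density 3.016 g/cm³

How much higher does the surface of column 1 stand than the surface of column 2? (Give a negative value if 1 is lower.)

For any compensation level in the mantle, the mantle terms cancel and isostasy reduces to e = (Σt_1 − Σt_2) − (Σ(ρt)_1 − Σ(ρt)_2) / ρ_m.
Σt_1 = 36.7 km; Σt_2 = 31.1 km; Σ(ρt)_1 = 106.4518; Σ(ρt)_2 = 87.2286 (in km·g/cm³).
e = (36.7 − 31.1) − (106.4518 − 87.2286) / 3.214 = −0.381 km.

−0.381 km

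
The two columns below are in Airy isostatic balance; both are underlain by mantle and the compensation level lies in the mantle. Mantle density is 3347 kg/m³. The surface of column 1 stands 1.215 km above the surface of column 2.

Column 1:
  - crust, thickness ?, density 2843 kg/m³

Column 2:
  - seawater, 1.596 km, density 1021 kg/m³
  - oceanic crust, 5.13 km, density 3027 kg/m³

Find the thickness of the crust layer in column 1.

18.7 km

Take the compensation level at the base of the deeper column (depth z_c below the surface of column 1) and equate Σ ρ_i t_i down to z_c; mantle fills any gap and the z_c terms cancel.
Column 1: x×2843 + (z_c − 0 − x)×3347
Column 2: 1.215×0 + 1.596×1021 + 5.13×3027 + (z_c − 1.215 − 6.726)×3347
The z_c×3347 term appears on both sides and cancels. Collect the known terms of each column as K = Σ(ρt)_known − 3347 × (depth of known layers): K_1 = 0 − 3347×0 = 0; K_2 = 17158.026 − 3347×(1.215 + 6.726) = −9420.501.
Balance: K_1 − x×(3347 − 2843) = K_2, so x = (K_1 − K_2)/(3347 − 2843) = 9420.5/504 = 18.7 km.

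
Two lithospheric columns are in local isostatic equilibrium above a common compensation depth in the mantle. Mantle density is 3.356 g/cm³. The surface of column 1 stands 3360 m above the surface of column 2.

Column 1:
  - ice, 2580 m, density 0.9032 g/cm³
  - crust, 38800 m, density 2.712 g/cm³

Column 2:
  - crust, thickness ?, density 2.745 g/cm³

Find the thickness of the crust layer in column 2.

Take the compensation level at the base of the deeper column (depth z_c below the surface of column 1) and equate Σ ρ_i t_i down to z_c; mantle fills any gap and the z_c terms cancel.
Column 1: 2580×0.9032 + 38800×2.712 + (z_c − 41380)×3.356
Column 2: 3360×0 + x×2.745 + (z_c − 3360 − 0 − x)×3.356
The z_c×3.356 term appears on both sides and cancels. Collect the known terms of each column as K = Σ(ρt)_known − 3.356 × (depth of known layers): K_1 = 107555.856 − 3.356×41380 = −31315.424; K_2 = 0 − 3.356×(3360 + 0) = −11276.16.
Balance: K_1 = K_2 − x×(3.356 − 2.745), so x = (K_2 − K_1)/(3.356 − 2.745) = 20039.3/0.611 = 32800 m.

32800 m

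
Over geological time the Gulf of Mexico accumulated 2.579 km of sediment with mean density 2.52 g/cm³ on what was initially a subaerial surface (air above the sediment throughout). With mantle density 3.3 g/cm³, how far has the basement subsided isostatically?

1.97 km

Subaerial load: s = t ρ_sed / ρ_m = 2.579 km × 2.52/3.3 = 1.97 km.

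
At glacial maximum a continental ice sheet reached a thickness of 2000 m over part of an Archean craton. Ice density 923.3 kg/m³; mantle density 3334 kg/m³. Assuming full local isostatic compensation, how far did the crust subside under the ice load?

Balancing pressure at the compensation depth: the ice load ρ_ice t is balanced by mantle displaced below, ρ_m s.
s = t ρ_ice / ρ_m = 2000 m × 923.3/3334 = 554 m.

554 m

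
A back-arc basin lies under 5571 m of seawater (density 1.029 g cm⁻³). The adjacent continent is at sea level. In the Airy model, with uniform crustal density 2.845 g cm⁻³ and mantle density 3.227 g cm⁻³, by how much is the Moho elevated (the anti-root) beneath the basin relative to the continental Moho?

26500 m

By Archimedes' principle applied to the lithosphere: replacing crust with seawater at the top is compensated by replacing crust with mantle at the base: d (ρ_c − ρ_w) = a (ρ_m − ρ_c).
a = d (ρ_c − ρ_w)/(ρ_m − ρ_c) = 5571 m × 1.816/0.382 = 26500 m.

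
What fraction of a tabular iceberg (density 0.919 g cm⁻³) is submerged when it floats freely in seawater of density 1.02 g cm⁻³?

0.901

Submerged fraction = ρ_obj/ρ_fluid = 0.919/1.02 = 0.901.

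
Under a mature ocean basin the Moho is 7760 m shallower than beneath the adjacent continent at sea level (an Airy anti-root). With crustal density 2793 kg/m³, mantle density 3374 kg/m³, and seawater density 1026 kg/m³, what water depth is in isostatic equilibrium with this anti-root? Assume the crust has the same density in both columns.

Replacing a thickness d of crust by seawater at the top must be balanced by replacing crust with mantle at the base: d (ρ_c − ρ_w) = a (ρ_m − ρ_c).
d = a (ρ_m − ρ_c)/(ρ_c − ρ_w) = 7760 m × 581/1767 = 2550 m.

2550 m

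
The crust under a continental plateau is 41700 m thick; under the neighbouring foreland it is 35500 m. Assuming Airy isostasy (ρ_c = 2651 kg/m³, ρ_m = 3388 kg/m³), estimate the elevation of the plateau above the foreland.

Excess crust Δ = 41700 m − 35500 m = 6200 m, split between elevation h and root r with h + r = Δ.
Airy balance ρ_c h = (ρ_m − ρ_c) r gives r = h ρ_c/(ρ_m − ρ_c), so h (1 + ρ_c/(ρ_m − ρ_c)) = Δ, i.e. h = Δ (ρ_m − ρ_c)/ρ_m.
h = 6200 m × 737/3388 = 1350 m.

1350 m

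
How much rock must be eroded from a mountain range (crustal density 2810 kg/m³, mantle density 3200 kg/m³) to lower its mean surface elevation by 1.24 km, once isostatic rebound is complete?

10.2 km

Net drop Δ = e − u = e − e ρ_c/ρ_m = e (ρ_m − ρ_c)/ρ_m.
e = Δ ρ_m/(ρ_m − ρ_c) = 1.24 km × 3200/390 = 10.2 km.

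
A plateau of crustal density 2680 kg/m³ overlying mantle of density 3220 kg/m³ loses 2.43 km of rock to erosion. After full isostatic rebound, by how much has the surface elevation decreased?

0.408 km

Rebound u = e ρ_c/ρ_m = 2.43 km × 2680/3220 = 2.022 km.
Net surface drop = e − u = 2.43 km − 2.022 km = e (ρ_m − ρ_c)/ρ_m = 0.408 km.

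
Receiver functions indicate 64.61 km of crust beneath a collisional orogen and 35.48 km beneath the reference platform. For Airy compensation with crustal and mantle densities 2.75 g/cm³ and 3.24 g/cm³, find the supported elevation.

Excess crust Δ = 64.61 km − 35.48 km = 29.13 km, split between elevation h and root r with h + r = Δ.
Airy balance ρ_c h = (ρ_m − ρ_c) r gives r = h ρ_c/(ρ_m − ρ_c), so h (1 + ρ_c/(ρ_m − ρ_c)) = Δ, i.e. h = Δ (ρ_m − ρ_c)/ρ_m.
h = 29.13 km × 0.49/3.24 = 4.41 km.

4.41 km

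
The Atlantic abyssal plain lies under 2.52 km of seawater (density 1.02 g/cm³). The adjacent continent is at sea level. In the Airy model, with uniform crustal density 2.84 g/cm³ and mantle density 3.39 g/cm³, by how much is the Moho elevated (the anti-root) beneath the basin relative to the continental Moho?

In Airy isostatic equilibrium: replacing crust with seawater at the top is compensated by replacing crust with mantle at the base: d (ρ_c − ρ_w) = a (ρ_m − ρ_c).
a = d (ρ_c − ρ_w)/(ρ_m − ρ_c) = 2.52 km × 1.82/0.55 = 8.34 km.

8.34 km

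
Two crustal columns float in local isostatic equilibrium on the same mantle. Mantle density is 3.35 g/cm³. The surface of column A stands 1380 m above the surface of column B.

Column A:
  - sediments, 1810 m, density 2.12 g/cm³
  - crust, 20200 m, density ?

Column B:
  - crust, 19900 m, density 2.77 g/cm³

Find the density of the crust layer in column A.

2.66 g/cm³

Take the compensation level at the base of the deeper column (depth z_c below the surface of column A) and equate Σ ρ_i t_i down to z_c; mantle fills any gap and the z_c terms cancel.
Column A: 1810×2.12 + 20200×ρ + (z_c − 22010)×3.35
Column B: 1380×0 + 19900×2.77 + (z_c − 1380 − 19900)×3.35
The z_c×3.35 term appears on both sides and cancels. Collect the known terms of each column as K = Σ(ρt)_known − 3.35 × (depth of known layers): K_A = 3837.2 − 3.35×22010 = −69896.3; K_B = 55123 − 3.35×(1380 + 19900) = −16165.
Balance: K_A + 20200×ρ = K_B, so ρ = (K_B − K_A)/20200 = 53731.3/20200 = 2.66 g/cm³.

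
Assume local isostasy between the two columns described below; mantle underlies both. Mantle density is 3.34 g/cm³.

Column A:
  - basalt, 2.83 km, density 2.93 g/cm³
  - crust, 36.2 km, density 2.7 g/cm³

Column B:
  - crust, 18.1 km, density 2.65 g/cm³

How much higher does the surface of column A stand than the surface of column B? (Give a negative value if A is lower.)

3.54 km

For any compensation level in the mantle, the mantle terms cancel and isostasy reduces to e = (Σt_A − Σt_B) − (Σ(ρt)_A − Σ(ρt)_B) / ρ_m.
Σt_A = 39.03 km; Σt_B = 18.1 km; Σ(ρt)_A = 106.0319; Σ(ρt)_B = 47.965 (in km·g/cm³).
e = (39.03 − 18.1) − (106.0319 − 47.965) / 3.34 = 3.54 km.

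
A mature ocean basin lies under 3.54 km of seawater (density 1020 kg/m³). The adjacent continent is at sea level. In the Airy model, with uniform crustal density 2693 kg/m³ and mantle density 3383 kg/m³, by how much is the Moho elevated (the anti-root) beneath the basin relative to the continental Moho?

For local isostatic compensation: replacing crust with seawater at the top is compensated by replacing crust with mantle at the base: d (ρ_c − ρ_w) = a (ρ_m − ρ_c).
a = d (ρ_c − ρ_w)/(ρ_m − ρ_c) = 3.54 km × 1673/690 = 8.58 km.

8.58 km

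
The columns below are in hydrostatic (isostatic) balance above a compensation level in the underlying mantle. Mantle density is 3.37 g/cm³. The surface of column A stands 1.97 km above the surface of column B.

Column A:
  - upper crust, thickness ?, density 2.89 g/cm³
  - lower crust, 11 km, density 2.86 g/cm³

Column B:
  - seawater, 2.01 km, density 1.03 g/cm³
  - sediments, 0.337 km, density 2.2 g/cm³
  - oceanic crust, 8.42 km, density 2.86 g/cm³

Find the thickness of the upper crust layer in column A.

Take the compensation level at the base of the deeper column (depth z_c below the surface of column A) and equate Σ ρ_i t_i down to z_c; mantle fills any gap and the z_c terms cancel.
Column A: x×2.89 + 11×2.86 + (z_c − 11 − x)×3.37
Column B: 1.97×0 + 2.01×1.03 + 0.337×2.2 + 8.42×2.86 + (z_c − 1.97 − 10.767)×3.37
The z_c×3.37 term appears on both sides and cancels. Collect the known terms of each column as K = Σ(ρt)_known − 3.37 × (depth of known layers): K_A = 31.46 − 3.37×11 = −5.61; K_B = 26.8929 − 3.37×(1.97 + 10.767) = −16.03079.
Balance: K_A − x×(3.37 − 2.89) = K_B, so x = (K_A − K_B)/(3.37 − 2.89) = 10.4208/0.48 = 21.7 km.

21.7 km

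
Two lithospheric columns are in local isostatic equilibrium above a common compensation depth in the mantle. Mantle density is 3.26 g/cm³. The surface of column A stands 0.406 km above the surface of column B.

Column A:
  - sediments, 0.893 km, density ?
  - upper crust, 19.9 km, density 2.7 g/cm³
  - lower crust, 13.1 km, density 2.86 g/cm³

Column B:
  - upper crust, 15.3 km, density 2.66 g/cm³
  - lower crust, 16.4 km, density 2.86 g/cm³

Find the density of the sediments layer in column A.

2.5 g/cm³

Take the compensation level at the base of the deeper column (depth z_c below the surface of column A) and equate Σ ρ_i t_i down to z_c; mantle fills any gap and the z_c terms cancel.
Column A: 0.893×ρ + 19.9×2.7 + 13.1×2.86 + (z_c − 33.893)×3.26
Column B: 0.406×0 + 15.3×2.66 + 16.4×2.86 + (z_c − 0.406 − 31.7)×3.26
The z_c×3.26 term appears on both sides and cancels. Collect the known terms of each column as K = Σ(ρt)_known − 3.26 × (depth of known layers): K_A = 91.196 − 3.26×33.893 = −19.29518; K_B = 87.602 − 3.26×(0.406 + 31.7) = −17.06356.
Balance: K_A + 0.893×ρ = K_B, so ρ = (K_B − K_A)/0.893 = 2.23162/0.893 = 2.5 g/cm³.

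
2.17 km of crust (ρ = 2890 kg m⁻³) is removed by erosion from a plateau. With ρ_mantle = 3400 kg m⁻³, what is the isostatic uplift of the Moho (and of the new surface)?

1.84 km

Unloading: uplift u = e ρ_c/ρ_m = 2.17 km × 2890/3400 = 1.84 km.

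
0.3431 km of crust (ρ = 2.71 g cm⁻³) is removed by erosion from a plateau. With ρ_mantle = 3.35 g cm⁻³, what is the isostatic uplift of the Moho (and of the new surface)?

0.278 km

Unloading: uplift u = e ρ_c/ρ_m = 0.3431 km × 2.71/3.35 = 0.278 km.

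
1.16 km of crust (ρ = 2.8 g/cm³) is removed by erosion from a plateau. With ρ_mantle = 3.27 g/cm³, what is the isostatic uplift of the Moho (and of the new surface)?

0.993 km

Unloading: uplift u = e ρ_c/ρ_m = 1.16 km × 2.8/3.27 = 0.993 km.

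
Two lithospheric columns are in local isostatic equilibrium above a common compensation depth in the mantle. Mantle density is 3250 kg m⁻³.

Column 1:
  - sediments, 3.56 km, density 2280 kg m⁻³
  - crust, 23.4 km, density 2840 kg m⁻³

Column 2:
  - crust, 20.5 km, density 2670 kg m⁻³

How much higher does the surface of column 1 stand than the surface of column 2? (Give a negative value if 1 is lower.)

0.356 km

For any compensation level in the mantle, the mantle terms cancel and isostasy reduces to e = (Σt_1 − Σt_2) − (Σ(ρt)_1 − Σ(ρt)_2) / ρ_m.
Σt_1 = 26.96 km; Σt_2 = 20.5 km; Σ(ρt)_1 = 74572.8; Σ(ρt)_2 = 54735 (in km·kg m⁻³).
e = (26.96 − 20.5) − (74572.8 − 54735) / 3250 = 0.356 km.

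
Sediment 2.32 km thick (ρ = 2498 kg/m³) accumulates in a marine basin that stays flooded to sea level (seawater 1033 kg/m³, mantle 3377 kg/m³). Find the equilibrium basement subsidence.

Submarine loading: the sediment displaces seawater, and the subsidence is in turn flooded, so s (ρ_m − ρ_w) = t (ρ_sed − ρ_w).
s = 2.32 km × (2498 − 1033) / (3377 − 1033) = 1.45 km.

1.45 km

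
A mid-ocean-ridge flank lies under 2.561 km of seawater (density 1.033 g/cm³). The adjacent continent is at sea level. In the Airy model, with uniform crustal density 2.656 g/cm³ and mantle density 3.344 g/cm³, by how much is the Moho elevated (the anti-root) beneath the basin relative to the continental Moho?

For local isostatic compensation: replacing crust with seawater at the top is compensated by replacing crust with mantle at the base: d (ρ_c − ρ_w) = a (ρ_m − ρ_c).
a = d (ρ_c − ρ_w)/(ρ_m − ρ_c) = 2.561 km × 1.623/0.688 = 6.04 km.

6.04 km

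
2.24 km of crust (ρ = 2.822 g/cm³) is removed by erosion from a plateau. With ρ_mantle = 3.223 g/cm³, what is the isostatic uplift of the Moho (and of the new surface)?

1.96 km

Unloading: uplift u = e ρ_c/ρ_m = 2.24 km × 2.822/3.223 = 1.96 km.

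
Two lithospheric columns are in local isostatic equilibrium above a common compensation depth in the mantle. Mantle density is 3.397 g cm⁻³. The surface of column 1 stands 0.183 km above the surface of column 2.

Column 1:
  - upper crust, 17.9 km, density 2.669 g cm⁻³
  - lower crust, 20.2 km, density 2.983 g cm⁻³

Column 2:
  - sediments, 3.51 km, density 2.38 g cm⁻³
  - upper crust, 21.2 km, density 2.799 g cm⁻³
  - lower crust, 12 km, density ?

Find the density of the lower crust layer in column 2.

Take the compensation level at the base of the deeper column (depth z_c below the surface of column 1) and equate Σ ρ_i t_i down to z_c; mantle fills any gap and the z_c terms cancel.
Column 1: 17.9×2.669 + 20.2×2.983 + (z_c − 38.1)×3.397
Column 2: 0.183×0 + 3.51×2.38 + 21.2×2.799 + 12×ρ + (z_c − 0.183 − 36.71)×3.397
The z_c×3.397 term appears on both sides and cancels. Collect the known terms of each column as K = Σ(ρt)_known − 3.397 × (depth of known layers): K_1 = 108.0317 − 3.397×38.1 = −21.394; K_2 = 67.6926 − 3.397×(0.183 + 36.71) = −57.632921.
Balance: K_1 = K_2 + 12×ρ, so ρ = (K_1 − K_2)/12 = 36.2389/12 = 3.02 g cm⁻³.

3.02 g cm⁻³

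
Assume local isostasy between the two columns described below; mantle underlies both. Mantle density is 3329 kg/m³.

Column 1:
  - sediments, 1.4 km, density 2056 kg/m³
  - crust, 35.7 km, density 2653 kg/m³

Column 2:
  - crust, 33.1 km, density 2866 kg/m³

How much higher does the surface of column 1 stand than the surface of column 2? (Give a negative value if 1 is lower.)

For any compensation level in the mantle, the mantle terms cancel and isostasy reduces to e = (Σt_1 − Σt_2) − (Σ(ρt)_1 − Σ(ρt)_2) / ρ_m.
Σt_1 = 37.1 km; Σt_2 = 33.1 km; Σ(ρt)_1 = 97590.5; Σ(ρt)_2 = 94864.6 (in km·kg/m³).
e = (37.1 − 33.1) − (97590.5 − 94864.6) / 3329 = 3.18 km.

3.18 km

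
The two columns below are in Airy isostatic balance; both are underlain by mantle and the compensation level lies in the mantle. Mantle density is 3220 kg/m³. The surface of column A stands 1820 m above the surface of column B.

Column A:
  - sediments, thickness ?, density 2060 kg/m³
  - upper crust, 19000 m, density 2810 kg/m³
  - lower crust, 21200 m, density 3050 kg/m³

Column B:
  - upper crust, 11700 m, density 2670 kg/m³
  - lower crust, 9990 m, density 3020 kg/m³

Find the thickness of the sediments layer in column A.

2500 m

Take the compensation level at the base of the deeper column (depth z_c below the surface of column A) and equate Σ ρ_i t_i down to z_c; mantle fills any gap and the z_c terms cancel.
Column A: x×2060 + 19000×2810 + 21200×3050 + (z_c − 40200 − x)×3220
Column B: 1820×0 + 11700×2670 + 9990×3020 + (z_c − 1820 − 21690)×3220
The z_c×3220 term appears on both sides and cancels. Collect the known terms of each column as K = Σ(ρt)_known − 3220 × (depth of known layers): K_A = 118050000 − 3220×40200 = −11394000; K_B = 61408800 − 3220×(1820 + 21690) = −14293400.
Balance: K_A − x×(3220 − 2060) = K_B, so x = (K_A − K_B)/(3220 − 2060) = 2899400/1160 = 2500 m.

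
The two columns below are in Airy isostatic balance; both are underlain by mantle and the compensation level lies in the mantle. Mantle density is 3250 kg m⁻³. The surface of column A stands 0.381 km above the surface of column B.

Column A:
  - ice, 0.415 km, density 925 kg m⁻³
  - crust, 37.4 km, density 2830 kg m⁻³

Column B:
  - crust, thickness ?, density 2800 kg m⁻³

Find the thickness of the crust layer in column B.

Take the compensation level at the base of the deeper column (depth z_c below the surface of column A) and equate Σ ρ_i t_i down to z_c; mantle fills any gap and the z_c terms cancel.
Column A: 0.415×925 + 37.4×2830 + (z_c − 37.815)×3250
Column B: 0.381×0 + x×2800 + (z_c − 0.381 − 0 − x)×3250
The z_c×3250 term appears on both sides and cancels. Collect the known terms of each column as K = Σ(ρt)_known − 3250 × (depth of known layers): K_A = 106225.875 − 3250×37.815 = −16672.875; K_B = 0 − 3250×(0.381 + 0) = −1238.25.
Balance: K_A = K_B − x×(3250 − 2800), so x = (K_B − K_A)/(3250 − 2800) = 15434.6/450 = 34.3 km.

34.3 km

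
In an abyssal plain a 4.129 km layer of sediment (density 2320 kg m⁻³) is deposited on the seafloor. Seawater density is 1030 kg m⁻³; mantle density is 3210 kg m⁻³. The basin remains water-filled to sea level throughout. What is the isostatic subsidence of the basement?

2.44 km

Submarine loading: the sediment displaces seawater, and the subsidence is in turn flooded, so s (ρ_m − ρ_w) = t (ρ_sed − ρ_w).
s = 4.129 km × (2320 − 1030) / (3210 − 1030) = 2.44 km.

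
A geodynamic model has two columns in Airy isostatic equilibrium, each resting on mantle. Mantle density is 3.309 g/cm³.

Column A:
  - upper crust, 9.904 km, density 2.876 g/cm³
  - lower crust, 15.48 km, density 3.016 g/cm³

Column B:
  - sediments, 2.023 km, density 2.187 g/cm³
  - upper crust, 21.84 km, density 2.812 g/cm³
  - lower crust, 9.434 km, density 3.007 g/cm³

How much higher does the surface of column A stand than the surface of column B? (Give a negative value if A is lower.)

−2.16 km

For any compensation level in the mantle, the mantle terms cancel and isostasy reduces to e = (Σt_A − Σt_B) − (Σ(ρt)_A − Σ(ρt)_B) / ρ_m.
Σt_A = 25.384 km; Σt_B = 33.297 km; Σ(ρt)_A = 75.171584; Σ(ρt)_B = 94.206419 (in km·g/cm³).
e = (25.384 − 33.297) − (75.171584 − 94.206419) / 3.309 = −2.16 km.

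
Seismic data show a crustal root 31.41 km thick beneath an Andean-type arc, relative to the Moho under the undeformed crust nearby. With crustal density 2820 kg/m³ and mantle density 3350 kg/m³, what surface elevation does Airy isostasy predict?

For local isostatic compensation: ρ_c h = (ρ_m − ρ_c) r.
h = r (ρ_m − ρ_c) / ρ_c = 31.41 km × (3350 − 2820) / 2820 = 5.9 km.

5.9 km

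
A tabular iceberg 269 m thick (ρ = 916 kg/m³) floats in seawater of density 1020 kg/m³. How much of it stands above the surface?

27.4 m

Floating equilibrium: submerged depth d = t ρ_obj/ρ_fluid = 269 m × 916/1020 = 241.6 m.
Freeboard = t − d = 269 m − 241.6 m = 27.4 m.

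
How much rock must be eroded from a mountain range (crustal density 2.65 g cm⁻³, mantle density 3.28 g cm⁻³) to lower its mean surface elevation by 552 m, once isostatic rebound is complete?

Net drop Δ = e − u = e − e ρ_c/ρ_m = e (ρ_m − ρ_c)/ρ_m.
e = Δ ρ_m/(ρ_m − ρ_c) = 552 m × 3.28/0.63 = 2870 m.

2870 m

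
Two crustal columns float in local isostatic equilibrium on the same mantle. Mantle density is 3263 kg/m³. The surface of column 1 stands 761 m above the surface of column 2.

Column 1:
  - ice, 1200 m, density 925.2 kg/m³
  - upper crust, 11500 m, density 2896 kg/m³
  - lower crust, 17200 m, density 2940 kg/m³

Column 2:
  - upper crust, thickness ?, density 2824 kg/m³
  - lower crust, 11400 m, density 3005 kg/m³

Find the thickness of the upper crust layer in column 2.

Take the compensation level at the base of the deeper column (depth z_c below the surface of column 1) and equate Σ ρ_i t_i down to z_c; mantle fills any gap and the z_c terms cancel.
Column 1: 1200×925.2 + 11500×2896 + 17200×2940 + (z_c − 29900)×3263
Column 2: 761×0 + x×2824 + 11400×3005 + (z_c − 761 − 11400 − x)×3263
The z_c×3263 term appears on both sides and cancels. Collect the known terms of each column as K = Σ(ρt)_known − 3263 × (depth of known layers): K_1 = 84982240 − 3263×29900 = −12581460; K_2 = 34257000 − 3263×(761 + 11400) = −5424343.
Balance: K_1 = K_2 − x×(3263 − 2824), so x = (K_2 − K_1)/(3263 − 2824) = 7157120/439 = 16300 m.

16300 m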